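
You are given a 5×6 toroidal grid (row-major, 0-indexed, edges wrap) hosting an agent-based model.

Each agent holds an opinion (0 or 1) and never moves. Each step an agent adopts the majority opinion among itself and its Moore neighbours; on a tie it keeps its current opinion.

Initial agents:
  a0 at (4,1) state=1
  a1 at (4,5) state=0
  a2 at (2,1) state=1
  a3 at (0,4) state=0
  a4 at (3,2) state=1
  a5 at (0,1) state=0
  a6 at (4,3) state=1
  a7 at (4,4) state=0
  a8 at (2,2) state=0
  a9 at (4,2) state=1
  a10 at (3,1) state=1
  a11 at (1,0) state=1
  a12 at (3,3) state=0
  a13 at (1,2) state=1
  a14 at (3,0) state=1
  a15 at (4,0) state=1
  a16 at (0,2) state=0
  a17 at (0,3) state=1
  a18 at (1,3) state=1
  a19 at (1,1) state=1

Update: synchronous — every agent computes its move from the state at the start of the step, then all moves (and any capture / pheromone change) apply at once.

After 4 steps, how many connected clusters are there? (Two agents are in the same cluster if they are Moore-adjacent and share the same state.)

t=1: a0@(4,1):1 a1@(4,5):0 a2@(2,1):1 a3@(0,4):0 a4@(3,2):1 a5@(0,1):1 a6@(4,3):1 a7@(4,4):0 a8@(2,2):1 a9@(4,2):1 a10@(3,1):1 a11@(1,0):1 a12@(3,3):0 a13@(1,2):1 a14@(3,0):1 a15@(4,0):1 a16@(0,2):1 a17@(0,3):1 a18@(1,3):1 a19@(1,1):1
t=2: a0@(4,1):1 a1@(4,5):0 a2@(2,1):1 a3@(0,4):0 a4@(3,2):1 a5@(0,1):1 a6@(4,3):1 a7@(4,4):0 a8@(2,2):1 a9@(4,2):1 a10@(3,1):1 a11@(1,0):1 a12@(3,3):1 a13@(1,2):1 a14@(3,0):1 a15@(4,0):1 a16@(0,2):1 a17@(0,3):1 a18@(1,3):1 a19@(1,1):1
t=3: (unchanged — steady state)

2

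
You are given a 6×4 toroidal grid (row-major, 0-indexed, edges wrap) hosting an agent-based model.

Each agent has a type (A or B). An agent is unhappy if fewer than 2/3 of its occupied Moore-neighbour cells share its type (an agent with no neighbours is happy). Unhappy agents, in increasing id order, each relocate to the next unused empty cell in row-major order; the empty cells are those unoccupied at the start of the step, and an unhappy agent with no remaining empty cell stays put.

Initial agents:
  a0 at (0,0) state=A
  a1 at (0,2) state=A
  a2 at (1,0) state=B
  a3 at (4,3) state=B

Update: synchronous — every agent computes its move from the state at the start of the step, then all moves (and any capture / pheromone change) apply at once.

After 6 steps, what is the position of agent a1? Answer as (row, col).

(0, 0)

t=1: a0@(0,1):A a1@(0,2):A a2@(0,3):B a3@(4,3):B
t=2: a0@(0,1):A a1@(0,0):A a2@(1,0):B a3@(4,3):B
t=3: a0@(0,2):A a1@(0,3):A a2@(1,1):B a3@(4,3):B
t=4: a0@(0,0):A a1@(0,3):A a2@(0,1):B a3@(4,3):B
t=5: a0@(0,2):A a1@(0,3):A a2@(1,0):B a3@(4,3):B
t=6: a0@(0,2):A a1@(0,0):A a2@(0,1):B a3@(4,3):B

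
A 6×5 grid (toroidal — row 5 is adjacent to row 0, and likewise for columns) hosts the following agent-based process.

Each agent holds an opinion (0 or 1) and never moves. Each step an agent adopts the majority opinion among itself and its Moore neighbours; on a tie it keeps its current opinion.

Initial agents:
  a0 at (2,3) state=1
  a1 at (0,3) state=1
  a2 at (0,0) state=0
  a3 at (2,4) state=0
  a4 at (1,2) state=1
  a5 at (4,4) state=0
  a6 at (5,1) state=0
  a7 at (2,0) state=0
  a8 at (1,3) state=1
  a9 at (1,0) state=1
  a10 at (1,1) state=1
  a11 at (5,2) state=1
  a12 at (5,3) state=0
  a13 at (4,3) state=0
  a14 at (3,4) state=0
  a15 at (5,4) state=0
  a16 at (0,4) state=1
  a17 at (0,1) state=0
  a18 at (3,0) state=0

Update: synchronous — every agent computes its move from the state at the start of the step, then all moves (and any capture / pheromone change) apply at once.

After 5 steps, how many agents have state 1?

t=1: a0@(2,3):1 a1@(0,3):1 a2@(0,0):0 a3@(2,4):0 a4@(1,2):1 a5@(4,4):0 a6@(5,1):0 a7@(2,0):0 a8@(1,3):1 a9@(1,0):0 a10@(1,1):1 a11@(5,2):0 a12@(5,3):0 a13@(4,3):0 a14@(3,4):0 a15@(5,4):0 a16@(0,4):1 a17@(0,1):1 a18@(3,0):0
t=2: a0@(2,3):1 a1@(0,3):1 a2@(0,0):0 a3@(2,4):0 a4@(1,2):1 a5@(4,4):0 a6@(5,1):0 a7@(2,0):0 a8@(1,3):1 a9@(1,0):0 a10@(1,1):1 a11@(5,2):0 a12@(5,3):0 a13@(4,3):0 a14@(3,4):0 a15@(5,4):0 a16@(0,4):0 a17@(0,1):0 a18@(3,0):0
t=3: a0@(2,3):1 a1@(0,3):0 a2@(0,0):0 a3@(2,4):0 a4@(1,2):1 a5@(4,4):0 a6@(5,1):0 a7@(2,0):0 a8@(1,3):1 a9@(1,0):0 a10@(1,1):0 a11@(5,2):0 a12@(5,3):0 a13@(4,3):0 a14@(3,4):0 a15@(5,4):0 a16@(0,4):0 a17@(0,1):0 a18@(3,0):0
t=4: (unchanged — steady state)

3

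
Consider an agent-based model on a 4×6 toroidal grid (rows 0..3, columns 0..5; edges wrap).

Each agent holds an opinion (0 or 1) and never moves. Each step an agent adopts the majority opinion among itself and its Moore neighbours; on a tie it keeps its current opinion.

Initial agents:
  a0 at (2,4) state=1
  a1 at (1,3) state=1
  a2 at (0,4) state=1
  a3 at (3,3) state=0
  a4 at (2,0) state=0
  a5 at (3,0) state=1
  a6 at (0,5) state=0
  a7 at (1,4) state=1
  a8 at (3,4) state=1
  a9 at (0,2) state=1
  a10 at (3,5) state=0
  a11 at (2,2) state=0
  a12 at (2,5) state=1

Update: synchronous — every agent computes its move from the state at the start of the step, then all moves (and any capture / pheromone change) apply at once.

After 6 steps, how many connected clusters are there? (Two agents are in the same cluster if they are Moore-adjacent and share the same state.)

t=1: a0@(2,4):1 a1@(1,3):1 a2@(0,4):1 a3@(3,3):1 a4@(2,0):0 a5@(3,0):0 a6@(0,5):1 a7@(1,4):1 a8@(3,4):1 a9@(0,2):1 a10@(3,5):1 a11@(2,2):0 a12@(2,5):1
t=2: a0@(2,4):1 a1@(1,3):1 a2@(0,4):1 a3@(3,3):1 a4@(2,0):0 a5@(3,0):1 a6@(0,5):1 a7@(1,4):1 a8@(3,4):1 a9@(0,2):1 a10@(3,5):1 a11@(2,2):1 a12@(2,5):1
t=3: a0@(2,4):1 a1@(1,3):1 a2@(0,4):1 a3@(3,3):1 a4@(2,0):1 a5@(3,0):1 a6@(0,5):1 a7@(1,4):1 a8@(3,4):1 a9@(0,2):1 a10@(3,5):1 a11@(2,2):1 a12@(2,5):1
t=4: (unchanged — steady state)

1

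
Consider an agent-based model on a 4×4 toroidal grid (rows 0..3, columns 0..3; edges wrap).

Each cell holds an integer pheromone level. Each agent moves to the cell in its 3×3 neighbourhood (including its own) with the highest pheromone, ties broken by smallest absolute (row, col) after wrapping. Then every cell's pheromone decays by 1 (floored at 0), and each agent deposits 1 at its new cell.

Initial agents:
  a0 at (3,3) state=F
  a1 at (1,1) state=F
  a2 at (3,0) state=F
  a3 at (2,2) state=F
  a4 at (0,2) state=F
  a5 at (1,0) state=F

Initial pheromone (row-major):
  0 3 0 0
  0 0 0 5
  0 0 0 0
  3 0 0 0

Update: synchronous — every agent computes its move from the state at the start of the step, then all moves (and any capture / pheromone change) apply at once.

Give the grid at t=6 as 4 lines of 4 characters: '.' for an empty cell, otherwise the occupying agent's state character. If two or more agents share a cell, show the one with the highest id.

.F..
...F
....
....

t=1: a0@(3,0) a1@(0,1) a2@(0,1) a3@(1,3) a4@(1,3) a5@(1,3) | pheromone: 0 4 0 0 / 0 0 0 7 / 0 0 0 0 / 3 0 0 0
t=2: a0@(0,1) a1@(0,1) a2@(0,1) a3@(1,3) a4@(1,3) a5@(1,3) | pheromone: 0 6 0 0 / 0 0 0 9 / 0 0 0 0 / 2 0 0 0
t=3: a0@(0,1) a1@(0,1) a2@(0,1) a3@(1,3) a4@(1,3) a5@(1,3) | pheromone: 0 8 0 0 / 0 0 0 11 / 0 0 0 0 / 1 0 0 0
t=4: a0@(0,1) a1@(0,1) a2@(0,1) a3@(1,3) a4@(1,3) a5@(1,3) | pheromone: 0 10 0 0 / 0 0 0 13 / 0 0 0 0 / 0 0 0 0
t=5: a0@(0,1) a1@(0,1) a2@(0,1) a3@(1,3) a4@(1,3) a5@(1,3) | pheromone: 0 12 0 0 / 0 0 0 15 / 0 0 0 0 / 0 0 0 0
t=6: a0@(0,1) a1@(0,1) a2@(0,1) a3@(1,3) a4@(1,3) a5@(1,3) | pheromone: 0 14 0 0 / 0 0 0 17 / 0 0 0 0 / 0 0 0 0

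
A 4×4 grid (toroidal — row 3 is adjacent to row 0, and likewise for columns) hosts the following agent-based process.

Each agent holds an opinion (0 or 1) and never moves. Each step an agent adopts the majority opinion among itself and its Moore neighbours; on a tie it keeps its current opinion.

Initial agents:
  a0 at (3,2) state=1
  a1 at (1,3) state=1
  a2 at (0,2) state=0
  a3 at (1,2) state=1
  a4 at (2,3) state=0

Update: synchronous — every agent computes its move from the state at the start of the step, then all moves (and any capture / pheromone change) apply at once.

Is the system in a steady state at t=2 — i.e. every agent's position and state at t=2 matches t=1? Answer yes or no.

t=1: a0@(3,2):0 a1@(1,3):1 a2@(0,2):1 a3@(1,2):1 a4@(2,3):1
t=2: a0@(3,2):1 a1@(1,3):1 a2@(0,2):1 a3@(1,2):1 a4@(2,3):1

no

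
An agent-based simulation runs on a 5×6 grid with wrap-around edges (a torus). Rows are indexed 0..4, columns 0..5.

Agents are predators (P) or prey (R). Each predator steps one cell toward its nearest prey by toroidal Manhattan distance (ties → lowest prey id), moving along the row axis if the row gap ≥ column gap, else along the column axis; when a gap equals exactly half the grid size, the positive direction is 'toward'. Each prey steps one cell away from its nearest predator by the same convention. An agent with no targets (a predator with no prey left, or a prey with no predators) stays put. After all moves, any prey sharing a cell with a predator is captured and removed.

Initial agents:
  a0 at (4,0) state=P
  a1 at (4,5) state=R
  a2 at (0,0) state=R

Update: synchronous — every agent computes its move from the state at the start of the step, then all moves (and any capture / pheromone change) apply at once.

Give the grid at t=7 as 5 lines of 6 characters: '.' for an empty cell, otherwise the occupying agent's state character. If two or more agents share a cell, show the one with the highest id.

t=1: a0@(4,5):P a1@(4,4):R a2@(1,0):R
t=2: a0@(4,4):P a1@(4,3):R a2@(2,0):R
t=3: a0@(4,3):P a1@(4,2):R a2@(1,0):R
t=4: a0@(4,2):P a1@(4,1):R a2@(1,5):R
t=5: a0@(4,1):P a1@(4,0):R a2@(1,4):R
t=6: a0@(4,0):P a1@(4,5):R a2@(1,3):R
t=7: a0@(4,5):P a1@(4,4):R a2@(1,2):R

......
..R...
......
......
....RP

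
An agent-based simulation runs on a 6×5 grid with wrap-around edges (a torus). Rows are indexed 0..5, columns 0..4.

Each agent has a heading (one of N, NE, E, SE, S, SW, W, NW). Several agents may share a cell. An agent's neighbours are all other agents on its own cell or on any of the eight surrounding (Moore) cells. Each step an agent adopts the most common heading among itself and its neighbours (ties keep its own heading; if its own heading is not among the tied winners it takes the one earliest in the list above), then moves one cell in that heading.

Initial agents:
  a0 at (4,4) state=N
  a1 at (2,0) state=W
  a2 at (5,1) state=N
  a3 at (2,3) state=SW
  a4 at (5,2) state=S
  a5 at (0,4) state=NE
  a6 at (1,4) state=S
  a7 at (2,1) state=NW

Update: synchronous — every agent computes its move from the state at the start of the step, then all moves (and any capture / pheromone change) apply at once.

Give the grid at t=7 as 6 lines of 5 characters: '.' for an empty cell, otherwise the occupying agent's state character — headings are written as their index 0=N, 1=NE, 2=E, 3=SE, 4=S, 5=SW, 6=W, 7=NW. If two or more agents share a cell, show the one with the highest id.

t=1: a0@(3,4):N a1@(2,4):W a2@(4,1):N a3@(3,2):SW a4@(0,2):S a5@(5,0):NE a6@(2,4):S a7@(1,0):NW
t=2: a0@(2,4):N a1@(2,3):W a2@(3,1):N a3@(4,1):SW a4@(1,2):S a5@(4,1):NE a6@(3,4):S a7@(0,4):NW
t=3: a0@(1,4):N a1@(3,3):S a2@(2,1):N a3@(5,0):SW a4@(2,2):S a5@(3,2):NE a6@(4,4):S a7@(5,3):NW
t=4: a0@(0,4):N a1@(4,3):S a2@(1,1):N a3@(0,4):SW a4@(3,2):S a5@(4,2):S a6@(5,4):S a7@(4,2):NW
t=5: a0@(5,4):N a1@(5,3):S a2@(0,1):N a3@(1,3):SW a4@(4,2):S a5@(5,2):S a6@(0,4):S a7@(5,2):S
t=6: a0@(0,4):S a1@(0,3):S a2@(1,1):S a3@(2,2):SW a4@(5,2):S a5@(0,2):S a6@(1,4):S a7@(0,2):S
t=7: a0@(1,4):S a1@(1,3):S a2@(2,1):S a3@(3,1):SW a4@(0,2):S a5@(1,2):S a6@(2,4):S a7@(1,2):S

..4..
..444
.4..4
.5...
.....
.....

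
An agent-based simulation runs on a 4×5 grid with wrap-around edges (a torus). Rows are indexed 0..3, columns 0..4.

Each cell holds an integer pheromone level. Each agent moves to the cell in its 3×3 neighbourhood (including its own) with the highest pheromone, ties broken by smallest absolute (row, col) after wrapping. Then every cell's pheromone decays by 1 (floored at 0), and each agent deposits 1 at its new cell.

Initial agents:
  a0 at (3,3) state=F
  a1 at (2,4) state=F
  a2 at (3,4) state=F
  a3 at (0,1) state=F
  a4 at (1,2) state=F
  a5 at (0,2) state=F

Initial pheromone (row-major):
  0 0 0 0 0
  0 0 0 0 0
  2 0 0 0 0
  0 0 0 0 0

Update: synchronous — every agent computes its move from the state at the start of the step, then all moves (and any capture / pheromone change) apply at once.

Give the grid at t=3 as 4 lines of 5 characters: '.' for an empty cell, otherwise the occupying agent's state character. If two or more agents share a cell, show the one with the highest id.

.F...
.....
F....
.....

t=1: a0@(0,2) a1@(2,0) a2@(2,0) a3@(0,0) a4@(0,1) a5@(0,1) | pheromone: 1 2 1 0 0 / 0 0 0 0 0 / 3 0 0 0 0 / 0 0 0 0 0
t=2: a0@(0,1) a1@(2,0) a2@(2,0) a3@(0,1) a4@(0,1) a5@(0,1) | pheromone: 0 5 0 0 0 / 0 0 0 0 0 / 4 0 0 0 0 / 0 0 0 0 0
t=3: a0@(0,1) a1@(2,0) a2@(2,0) a3@(0,1) a4@(0,1) a5@(0,1) | pheromone: 0 8 0 0 0 / 0 0 0 0 0 / 5 0 0 0 0 / 0 0 0 0 0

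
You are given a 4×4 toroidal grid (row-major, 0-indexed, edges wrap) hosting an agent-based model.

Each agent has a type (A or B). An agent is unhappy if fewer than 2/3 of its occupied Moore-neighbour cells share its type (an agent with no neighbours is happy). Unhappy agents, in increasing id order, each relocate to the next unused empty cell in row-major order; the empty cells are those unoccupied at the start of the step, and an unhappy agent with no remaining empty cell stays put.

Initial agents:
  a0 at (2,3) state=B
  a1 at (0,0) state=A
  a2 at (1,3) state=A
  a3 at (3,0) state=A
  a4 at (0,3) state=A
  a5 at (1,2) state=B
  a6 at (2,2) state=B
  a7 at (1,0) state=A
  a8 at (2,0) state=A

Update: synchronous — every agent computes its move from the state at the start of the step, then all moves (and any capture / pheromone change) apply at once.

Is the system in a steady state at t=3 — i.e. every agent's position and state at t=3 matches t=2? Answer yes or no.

no

t=1: a0@(0,1):B a1@(0,0):A a2@(0,2):A a3@(3,0):A a4@(0,3):A a5@(1,1):B a6@(2,2):B a7@(1,0):A a8@(2,0):A
t=2: a0@(1,2):B a1@(1,3):A a2@(2,1):A a3@(3,0):A a4@(0,3):A a5@(2,3):B a6@(2,2):B a7@(3,1):A a8@(2,0):A
t=3: a0@(0,0):B a1@(0,1):A a2@(0,2):A a3@(3,0):A a4@(0,3):A a5@(1,0):B a6@(1,1):B a7@(3,1):A a8@(2,0):A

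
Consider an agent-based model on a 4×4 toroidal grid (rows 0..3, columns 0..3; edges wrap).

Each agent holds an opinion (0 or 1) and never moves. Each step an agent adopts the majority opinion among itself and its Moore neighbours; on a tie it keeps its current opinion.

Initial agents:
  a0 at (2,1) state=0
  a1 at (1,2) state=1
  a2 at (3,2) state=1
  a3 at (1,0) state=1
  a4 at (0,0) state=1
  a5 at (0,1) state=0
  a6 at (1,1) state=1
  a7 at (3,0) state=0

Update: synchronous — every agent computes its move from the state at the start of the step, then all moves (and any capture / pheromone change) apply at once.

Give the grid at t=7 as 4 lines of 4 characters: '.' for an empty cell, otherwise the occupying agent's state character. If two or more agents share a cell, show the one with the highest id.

11..
111.
.1..
1.1.

t=1: a0@(2,1):1 a1@(1,2):1 a2@(3,2):0 a3@(1,0):1 a4@(0,0):1 a5@(0,1):1 a6@(1,1):1 a7@(3,0):0
t=2: a0@(2,1):1 a1@(1,2):1 a2@(3,2):1 a3@(1,0):1 a4@(0,0):1 a5@(0,1):1 a6@(1,1):1 a7@(3,0):1
t=3: (unchanged — steady state)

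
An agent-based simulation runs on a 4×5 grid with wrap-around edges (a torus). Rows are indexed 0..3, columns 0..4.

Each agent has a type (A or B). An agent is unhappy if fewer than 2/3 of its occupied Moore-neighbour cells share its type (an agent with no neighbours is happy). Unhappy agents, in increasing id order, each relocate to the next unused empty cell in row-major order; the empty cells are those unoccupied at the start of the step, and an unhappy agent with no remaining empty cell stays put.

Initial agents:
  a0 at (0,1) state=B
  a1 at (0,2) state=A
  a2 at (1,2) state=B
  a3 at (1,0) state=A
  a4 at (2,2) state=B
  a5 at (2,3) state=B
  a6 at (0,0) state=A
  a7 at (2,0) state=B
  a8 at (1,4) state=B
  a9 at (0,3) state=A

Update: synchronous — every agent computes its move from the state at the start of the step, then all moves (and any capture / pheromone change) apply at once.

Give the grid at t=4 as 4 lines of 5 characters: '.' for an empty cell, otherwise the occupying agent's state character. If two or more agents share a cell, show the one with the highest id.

BABBA
A..BB
B....
.A...

t=1: a0@(0,4):B a1@(1,1):A a2@(1,3):B a3@(2,1):A a4@(2,2):B a5@(2,3):B a6@(2,4):A a7@(3,0):B a8@(3,1):B a9@(3,2):A
t=2: a0@(0,4):B a1@(0,0):A a2@(1,3):B a3@(0,1):A a4@(0,2):B a5@(0,3):B a6@(1,0):A a7@(1,2):B a8@(1,4):B a9@(2,0):A
t=3: a0@(1,1):B a1@(2,1):A a2@(1,3):B a3@(2,2):A a4@(0,2):B a5@(0,3):B a6@(2,3):A a7@(1,2):B a8@(2,4):B a9@(3,0):A
t=4: a0@(0,0):B a1@(0,1):A a2@(1,3):B a3@(0,4):A a4@(0,2):B a5@(0,3):B a6@(1,0):A a7@(1,4):B a8@(2,0):B a9@(3,1):A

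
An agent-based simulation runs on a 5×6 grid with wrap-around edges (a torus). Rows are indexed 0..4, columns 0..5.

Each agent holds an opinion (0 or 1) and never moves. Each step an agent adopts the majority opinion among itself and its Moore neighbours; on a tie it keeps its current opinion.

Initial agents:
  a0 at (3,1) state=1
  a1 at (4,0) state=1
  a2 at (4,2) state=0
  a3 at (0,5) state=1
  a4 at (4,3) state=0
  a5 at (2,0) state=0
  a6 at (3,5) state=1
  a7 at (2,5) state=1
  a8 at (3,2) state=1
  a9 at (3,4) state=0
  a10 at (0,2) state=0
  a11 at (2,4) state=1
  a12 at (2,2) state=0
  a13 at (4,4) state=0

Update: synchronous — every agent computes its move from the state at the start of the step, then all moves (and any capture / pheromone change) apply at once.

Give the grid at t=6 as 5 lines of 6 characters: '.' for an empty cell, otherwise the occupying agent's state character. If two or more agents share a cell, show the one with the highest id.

..0..1
......
1.1.11
.10.01
1.000.

t=1: a0@(3,1):1 a1@(4,0):1 a2@(4,2):0 a3@(0,5):1 a4@(4,3):0 a5@(2,0):1 a6@(3,5):1 a7@(2,5):1 a8@(3,2):0 a9@(3,4):0 a10@(0,2):0 a11@(2,4):1 a12@(2,2):1 a13@(4,4):0
t=2: (unchanged — steady state)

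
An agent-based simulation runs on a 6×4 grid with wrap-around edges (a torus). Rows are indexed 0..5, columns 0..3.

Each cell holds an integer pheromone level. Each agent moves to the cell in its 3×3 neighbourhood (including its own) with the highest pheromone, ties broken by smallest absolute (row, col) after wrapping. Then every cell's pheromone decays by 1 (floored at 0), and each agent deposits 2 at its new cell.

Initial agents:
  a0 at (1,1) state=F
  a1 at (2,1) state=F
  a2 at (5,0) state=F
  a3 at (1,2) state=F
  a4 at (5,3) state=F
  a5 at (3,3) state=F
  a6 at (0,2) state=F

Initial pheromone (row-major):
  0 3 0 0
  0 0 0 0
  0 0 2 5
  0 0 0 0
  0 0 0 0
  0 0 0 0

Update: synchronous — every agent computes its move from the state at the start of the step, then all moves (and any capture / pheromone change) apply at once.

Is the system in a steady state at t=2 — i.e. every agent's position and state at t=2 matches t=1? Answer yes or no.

t=1: a0@(0,1) a1@(2,2) a2@(0,1) a3@(2,3) a4@(0,0) a5@(2,3) a6@(0,1) | pheromone: 2 8 0 0 / 0 0 0 0 / 0 0 3 8 / 0 0 0 0 / 0 0 0 0 / 0 0 0 0
t=2: a0@(0,1) a1@(2,3) a2@(0,1) a3@(2,3) a4@(0,1) a5@(2,3) a6@(0,1) | pheromone: 1 15 0 0 / 0 0 0 0 / 0 0 2 13 / 0 0 0 0 / 0 0 0 0 / 0 0 0 0

no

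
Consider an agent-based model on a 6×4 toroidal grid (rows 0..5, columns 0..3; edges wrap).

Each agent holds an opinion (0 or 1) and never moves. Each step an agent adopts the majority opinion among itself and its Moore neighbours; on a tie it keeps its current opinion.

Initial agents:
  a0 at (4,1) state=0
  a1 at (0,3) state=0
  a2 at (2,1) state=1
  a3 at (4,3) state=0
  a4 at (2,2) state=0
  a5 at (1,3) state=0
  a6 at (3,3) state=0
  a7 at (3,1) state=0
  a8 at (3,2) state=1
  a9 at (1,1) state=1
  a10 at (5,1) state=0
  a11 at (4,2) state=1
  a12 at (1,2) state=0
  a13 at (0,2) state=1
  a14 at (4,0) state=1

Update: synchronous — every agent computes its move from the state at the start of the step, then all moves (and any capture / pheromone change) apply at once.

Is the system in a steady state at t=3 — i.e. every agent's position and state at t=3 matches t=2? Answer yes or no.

no

t=1: a0@(4,1):0 a1@(0,3):0 a2@(2,1):1 a3@(4,3):1 a4@(2,2):0 a5@(1,3):0 a6@(3,3):0 a7@(3,1):1 a8@(3,2):0 a9@(1,1):1 a10@(5,1):1 a11@(4,2):0 a12@(1,2):0 a13@(0,2):0 a14@(4,0):0
t=2: a0@(4,1):0 a1@(0,3):0 a2@(2,1):1 a3@(4,3):0 a4@(2,2):0 a5@(1,3):0 a6@(3,3):0 a7@(3,1):0 a8@(3,2):0 a9@(1,1):0 a10@(5,1):0 a11@(4,2):0 a12@(1,2):0 a13@(0,2):0 a14@(4,0):0
t=3: a0@(4,1):0 a1@(0,3):0 a2@(2,1):0 a3@(4,3):0 a4@(2,2):0 a5@(1,3):0 a6@(3,3):0 a7@(3,1):0 a8@(3,2):0 a9@(1,1):0 a10@(5,1):0 a11@(4,2):0 a12@(1,2):0 a13@(0,2):0 a14@(4,0):0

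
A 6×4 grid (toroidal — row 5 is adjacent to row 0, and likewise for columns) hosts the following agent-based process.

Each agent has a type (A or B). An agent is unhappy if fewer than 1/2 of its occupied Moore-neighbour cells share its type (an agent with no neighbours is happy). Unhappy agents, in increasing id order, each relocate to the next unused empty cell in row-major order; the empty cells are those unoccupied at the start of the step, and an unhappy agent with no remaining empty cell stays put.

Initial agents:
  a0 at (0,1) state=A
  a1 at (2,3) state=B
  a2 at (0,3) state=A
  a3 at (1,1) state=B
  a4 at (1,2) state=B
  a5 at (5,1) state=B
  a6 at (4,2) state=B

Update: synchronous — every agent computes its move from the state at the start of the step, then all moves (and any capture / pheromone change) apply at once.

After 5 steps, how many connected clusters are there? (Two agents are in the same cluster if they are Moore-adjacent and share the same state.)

t=1: a0@(0,0):A a1@(2,3):B a2@(0,2):A a3@(1,1):B a4@(1,2):B a5@(5,1):B a6@(4,2):B
t=2: a0@(0,1):A a1@(2,3):B a2@(0,3):A a3@(1,0):B a4@(1,2):B a5@(1,3):B a6@(4,2):B
t=3: a0@(0,0):A a1@(2,3):B a2@(0,2):A a3@(1,0):B a4@(1,2):B a5@(1,3):B a6@(4,2):B
t=4: a0@(0,1):A a1@(2,3):B a2@(0,3):A a3@(1,0):B a4@(1,2):B a5@(1,3):B a6@(4,2):B
t=5: a0@(0,0):A a1@(2,3):B a2@(0,2):A a3@(1,0):B a4@(1,2):B a5@(1,3):B a6@(4,2):B

4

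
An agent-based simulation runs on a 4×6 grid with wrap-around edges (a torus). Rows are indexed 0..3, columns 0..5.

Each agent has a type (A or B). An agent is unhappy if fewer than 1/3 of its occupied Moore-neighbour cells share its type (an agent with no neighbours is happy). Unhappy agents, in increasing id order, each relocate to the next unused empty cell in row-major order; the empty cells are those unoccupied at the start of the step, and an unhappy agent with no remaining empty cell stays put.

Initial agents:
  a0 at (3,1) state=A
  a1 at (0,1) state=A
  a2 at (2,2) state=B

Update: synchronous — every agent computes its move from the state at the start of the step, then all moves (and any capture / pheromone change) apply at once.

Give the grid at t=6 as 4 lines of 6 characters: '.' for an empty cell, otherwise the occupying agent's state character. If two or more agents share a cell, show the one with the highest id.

t=1: a0@(3,1):A a1@(0,1):A a2@(0,0):B
t=2: a0@(3,1):A a1@(0,1):A a2@(0,2):B
t=3: a0@(3,1):A a1@(0,1):A a2@(0,0):B
t=4: a0@(3,1):A a1@(0,1):A a2@(0,2):B
t=5: a0@(3,1):A a1@(0,1):A a2@(0,0):B
t=6: a0@(3,1):A a1@(0,1):A a2@(0,2):B

.AB...
......
......
.A....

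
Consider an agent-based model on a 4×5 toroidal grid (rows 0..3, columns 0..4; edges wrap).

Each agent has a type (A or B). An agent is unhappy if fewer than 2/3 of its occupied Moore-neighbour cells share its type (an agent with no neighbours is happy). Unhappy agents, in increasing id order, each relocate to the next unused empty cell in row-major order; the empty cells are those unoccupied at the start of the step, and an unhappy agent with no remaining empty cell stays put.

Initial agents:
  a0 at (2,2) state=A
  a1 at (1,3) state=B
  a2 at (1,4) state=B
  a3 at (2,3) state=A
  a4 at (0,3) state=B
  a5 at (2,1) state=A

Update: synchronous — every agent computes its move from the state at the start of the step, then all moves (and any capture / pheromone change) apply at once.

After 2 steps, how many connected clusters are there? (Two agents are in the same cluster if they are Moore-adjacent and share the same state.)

3

t=1: a0@(2,2):A a1@(0,0):B a2@(1,4):B a3@(0,1):A a4@(0,3):B a5@(2,1):A
t=2: a0@(2,2):A a1@(0,2):B a2@(1,4):B a3@(0,4):A a4@(0,3):B a5@(2,1):A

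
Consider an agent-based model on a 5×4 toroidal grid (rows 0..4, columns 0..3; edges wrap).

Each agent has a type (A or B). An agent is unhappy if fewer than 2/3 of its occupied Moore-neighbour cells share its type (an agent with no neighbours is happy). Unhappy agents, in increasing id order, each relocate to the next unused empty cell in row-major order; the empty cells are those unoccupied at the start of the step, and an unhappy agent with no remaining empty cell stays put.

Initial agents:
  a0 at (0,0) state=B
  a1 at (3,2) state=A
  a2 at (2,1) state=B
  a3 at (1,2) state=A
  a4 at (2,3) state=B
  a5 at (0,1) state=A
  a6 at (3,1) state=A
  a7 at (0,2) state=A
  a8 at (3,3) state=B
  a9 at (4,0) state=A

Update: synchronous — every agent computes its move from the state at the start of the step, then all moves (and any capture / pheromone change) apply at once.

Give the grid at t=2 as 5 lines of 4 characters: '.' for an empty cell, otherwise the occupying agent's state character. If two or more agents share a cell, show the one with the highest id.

t=1: a0@(0,3):B a1@(1,0):A a2@(1,1):B a3@(1,3):A a4@(2,0):B a5@(0,1):A a6@(3,1):A a7@(0,2):A a8@(2,2):B a9@(3,0):A
t=2: a0@(0,0):B a1@(1,2):A a2@(2,1):B a3@(2,3):A a4@(3,2):B a5@(0,1):A a6@(3,3):A a7@(4,0):A a8@(4,1):B a9@(4,2):A

BA..
..A.
.B.A
..BA
ABA.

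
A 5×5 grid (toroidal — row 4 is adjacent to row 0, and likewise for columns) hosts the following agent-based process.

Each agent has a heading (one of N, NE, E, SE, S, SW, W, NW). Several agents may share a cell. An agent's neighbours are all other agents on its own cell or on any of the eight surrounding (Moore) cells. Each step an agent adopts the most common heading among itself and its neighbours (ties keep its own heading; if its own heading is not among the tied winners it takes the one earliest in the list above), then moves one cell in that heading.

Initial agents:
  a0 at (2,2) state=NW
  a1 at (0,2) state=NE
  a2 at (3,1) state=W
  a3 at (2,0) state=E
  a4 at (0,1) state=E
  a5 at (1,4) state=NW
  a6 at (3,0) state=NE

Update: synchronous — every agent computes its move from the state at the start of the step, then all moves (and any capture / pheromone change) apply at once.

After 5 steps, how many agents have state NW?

t=1: a0@(1,1):NW a1@(4,3):NE a2@(3,0):W a3@(2,1):E a4@(0,2):E a5@(0,3):NW a6@(2,1):NE
t=2: a0@(1,2):E a1@(3,4):NE a2@(3,4):W a3@(2,2):E a4@(4,1):NW a5@(4,2):NW a6@(1,2):NE
t=3: a0@(1,3):E a1@(2,0):NE a2@(3,3):W a3@(2,3):E a4@(3,0):NW a5@(3,1):NW a6@(1,3):E
t=4: a0@(1,4):E a1@(1,4):NW a2@(3,2):W a3@(2,4):E a4@(2,4):NW a5@(2,0):NW a6@(1,4):E
t=5: a0@(1,0):E a1@(0,3):NW a2@(3,1):W a3@(2,0):E a4@(1,3):NW a5@(1,4):NW a6@(1,0):E

3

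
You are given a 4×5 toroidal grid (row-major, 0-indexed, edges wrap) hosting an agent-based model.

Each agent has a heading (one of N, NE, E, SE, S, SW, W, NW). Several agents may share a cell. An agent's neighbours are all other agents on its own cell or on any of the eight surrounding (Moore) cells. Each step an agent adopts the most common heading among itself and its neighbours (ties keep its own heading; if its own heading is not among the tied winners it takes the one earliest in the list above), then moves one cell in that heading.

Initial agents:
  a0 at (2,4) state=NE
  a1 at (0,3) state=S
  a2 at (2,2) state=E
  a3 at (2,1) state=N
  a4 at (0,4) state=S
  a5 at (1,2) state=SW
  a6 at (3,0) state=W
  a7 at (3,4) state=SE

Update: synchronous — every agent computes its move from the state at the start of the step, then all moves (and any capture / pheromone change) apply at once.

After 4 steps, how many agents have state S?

8

t=1: a0@(1,0):NE a1@(1,3):S a2@(2,3):E a3@(1,1):N a4@(1,4):S a5@(2,1):SW a6@(3,4):W a7@(0,4):S
t=2: a0@(2,0):S a1@(2,3):S a2@(3,3):S a3@(0,1):N a4@(2,4):S a5@(3,0):SW a6@(3,3):W a7@(1,4):S
t=3: a0@(3,0):S a1@(3,3):S a2@(0,3):S a3@(3,1):N a4@(3,4):S a5@(0,0):S a6@(0,3):S a7@(2,4):S
t=4: a0@(0,0):S a1@(0,3):S a2@(1,3):S a3@(0,1):S a4@(0,4):S a5@(1,0):S a6@(1,3):S a7@(3,4):S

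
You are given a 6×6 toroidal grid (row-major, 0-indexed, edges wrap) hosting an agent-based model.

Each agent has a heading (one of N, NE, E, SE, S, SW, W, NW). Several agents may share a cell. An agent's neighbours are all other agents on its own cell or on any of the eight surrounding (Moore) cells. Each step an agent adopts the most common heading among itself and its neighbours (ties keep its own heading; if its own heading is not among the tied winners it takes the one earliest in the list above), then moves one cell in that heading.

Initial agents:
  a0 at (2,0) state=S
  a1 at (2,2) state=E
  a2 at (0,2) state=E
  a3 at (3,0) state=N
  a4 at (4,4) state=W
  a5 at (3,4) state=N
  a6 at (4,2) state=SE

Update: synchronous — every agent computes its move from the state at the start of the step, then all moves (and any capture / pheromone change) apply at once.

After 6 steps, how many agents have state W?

1

t=1: a0@(3,0):S a1@(2,3):E a2@(0,3):E a3@(2,0):N a4@(4,3):W a5@(2,4):N a6@(5,3):SE
t=2: a0@(4,0):S a1@(2,4):E a2@(0,4):E a3@(1,0):N a4@(4,2):W a5@(1,4):N a6@(0,4):SE
t=3: a0@(5,0):S a1@(2,5):E a2@(0,5):E a3@(0,0):N a4@(4,1):W a5@(1,5):E a6@(1,5):SE
t=4: a0@(0,0):S a1@(2,0):E a2@(0,0):E a3@(0,1):E a4@(4,0):W a5@(1,0):E a6@(1,0):E
t=5: a0@(0,1):E a1@(2,1):E a2@(0,1):E a3@(0,2):E a4@(4,5):W a5@(1,1):E a6@(1,1):E
t=6: a0@(0,2):E a1@(2,2):E a2@(0,2):E a3@(0,3):E a4@(4,4):W a5@(1,2):E a6@(1,2):E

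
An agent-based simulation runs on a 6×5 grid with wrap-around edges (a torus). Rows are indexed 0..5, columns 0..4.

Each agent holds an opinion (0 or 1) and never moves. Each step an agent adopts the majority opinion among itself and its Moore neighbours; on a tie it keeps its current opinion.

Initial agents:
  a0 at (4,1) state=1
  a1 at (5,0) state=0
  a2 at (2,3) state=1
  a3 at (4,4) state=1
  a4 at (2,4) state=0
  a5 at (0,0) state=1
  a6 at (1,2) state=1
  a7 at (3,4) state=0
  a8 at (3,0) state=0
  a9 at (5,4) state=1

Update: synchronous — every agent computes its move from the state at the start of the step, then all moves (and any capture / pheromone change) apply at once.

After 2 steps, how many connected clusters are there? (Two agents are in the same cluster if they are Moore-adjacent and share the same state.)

3

t=1: a0@(4,1):0 a1@(5,0):1 a2@(2,3):1 a3@(4,4):0 a4@(2,4):0 a5@(0,0):1 a6@(1,2):1 a7@(3,4):0 a8@(3,0):0 a9@(5,4):1
t=2: (unchanged — steady state)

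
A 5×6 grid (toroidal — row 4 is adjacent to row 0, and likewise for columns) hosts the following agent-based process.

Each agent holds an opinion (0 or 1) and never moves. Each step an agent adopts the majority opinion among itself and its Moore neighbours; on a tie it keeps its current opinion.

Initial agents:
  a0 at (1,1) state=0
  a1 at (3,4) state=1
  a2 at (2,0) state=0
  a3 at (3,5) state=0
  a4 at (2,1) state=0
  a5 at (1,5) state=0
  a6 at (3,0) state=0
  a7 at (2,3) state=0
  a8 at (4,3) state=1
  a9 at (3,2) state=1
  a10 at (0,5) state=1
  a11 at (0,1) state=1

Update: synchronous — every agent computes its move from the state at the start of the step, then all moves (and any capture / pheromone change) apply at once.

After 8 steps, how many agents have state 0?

6

t=1: a0@(1,1):0 a1@(3,4):1 a2@(2,0):0 a3@(3,5):0 a4@(2,1):0 a5@(1,5):0 a6@(3,0):0 a7@(2,3):1 a8@(4,3):1 a9@(3,2):1 a10@(0,5):1 a11@(0,1):1
t=2: (unchanged — steady state)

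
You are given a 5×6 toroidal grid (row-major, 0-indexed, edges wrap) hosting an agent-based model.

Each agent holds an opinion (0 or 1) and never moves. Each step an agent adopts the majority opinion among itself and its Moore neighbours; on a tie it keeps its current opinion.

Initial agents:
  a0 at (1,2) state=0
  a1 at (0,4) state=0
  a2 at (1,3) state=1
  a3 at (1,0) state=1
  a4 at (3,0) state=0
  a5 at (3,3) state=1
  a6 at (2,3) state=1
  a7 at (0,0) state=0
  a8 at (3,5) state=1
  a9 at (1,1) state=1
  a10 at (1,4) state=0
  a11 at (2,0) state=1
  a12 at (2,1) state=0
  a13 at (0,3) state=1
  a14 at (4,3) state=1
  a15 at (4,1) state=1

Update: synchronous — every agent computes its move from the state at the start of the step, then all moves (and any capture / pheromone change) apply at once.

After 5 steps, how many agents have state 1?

16

t=1: a0@(1,2):1 a1@(0,4):1 a2@(1,3):1 a3@(1,0):1 a4@(3,0):1 a5@(3,3):1 a6@(2,3):1 a7@(0,0):1 a8@(3,5):1 a9@(1,1):1 a10@(1,4):1 a11@(2,0):1 a12@(2,1):0 a13@(0,3):1 a14@(4,3):1 a15@(4,1):0
t=2: a0@(1,2):1 a1@(0,4):1 a2@(1,3):1 a3@(1,0):1 a4@(3,0):1 a5@(3,3):1 a6@(2,3):1 a7@(0,0):1 a8@(3,5):1 a9@(1,1):1 a10@(1,4):1 a11@(2,0):1 a12@(2,1):1 a13@(0,3):1 a14@(4,3):1 a15@(4,1):1
t=3: (unchanged — steady state)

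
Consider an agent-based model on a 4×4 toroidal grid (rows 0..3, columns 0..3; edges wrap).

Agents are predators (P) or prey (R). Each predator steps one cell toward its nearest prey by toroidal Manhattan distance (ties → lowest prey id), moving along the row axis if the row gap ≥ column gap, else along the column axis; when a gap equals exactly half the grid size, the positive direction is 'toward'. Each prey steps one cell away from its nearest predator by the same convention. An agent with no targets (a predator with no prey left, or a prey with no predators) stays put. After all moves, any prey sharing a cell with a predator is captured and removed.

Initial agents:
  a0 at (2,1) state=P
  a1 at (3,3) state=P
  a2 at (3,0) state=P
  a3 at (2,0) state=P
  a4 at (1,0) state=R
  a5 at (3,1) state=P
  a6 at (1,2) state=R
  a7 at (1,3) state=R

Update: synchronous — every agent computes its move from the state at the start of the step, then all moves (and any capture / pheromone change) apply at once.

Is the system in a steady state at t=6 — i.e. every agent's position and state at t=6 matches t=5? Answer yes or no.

yes

t=1: a0@(1,1):P a1@(0,3):P a2@(0,0):P a3@(1,0):P a5@(0,1):P a6@(0,2):R
t=2: a0@(0,1):P a1@(0,2):P a2@(0,1):P a3@(1,1):P a5@(0,2):P
t=3: (unchanged — steady state)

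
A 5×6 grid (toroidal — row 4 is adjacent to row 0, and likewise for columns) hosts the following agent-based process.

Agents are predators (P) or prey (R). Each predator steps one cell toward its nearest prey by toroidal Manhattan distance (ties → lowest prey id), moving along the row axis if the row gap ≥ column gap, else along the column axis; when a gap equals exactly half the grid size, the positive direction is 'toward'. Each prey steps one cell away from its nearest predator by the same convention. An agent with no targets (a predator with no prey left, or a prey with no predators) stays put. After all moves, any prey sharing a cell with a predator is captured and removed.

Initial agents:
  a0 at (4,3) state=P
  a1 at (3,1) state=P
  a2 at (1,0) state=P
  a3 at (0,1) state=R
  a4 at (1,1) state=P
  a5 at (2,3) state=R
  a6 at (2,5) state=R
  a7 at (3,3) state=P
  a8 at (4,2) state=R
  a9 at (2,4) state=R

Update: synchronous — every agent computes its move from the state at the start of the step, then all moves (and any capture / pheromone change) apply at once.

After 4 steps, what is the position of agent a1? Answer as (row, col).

t=1: a0@(4,2):P a1@(4,1):P a2@(0,0):P a4@(0,1):P a5@(1,3):R a6@(3,5):R a7@(2,3):P a9@(1,4):R
t=2: a0@(0,2):P a1@(4,0):P a2@(4,0):P a4@(0,2):P a5@(0,3):R a6@(3,4):R a7@(1,3):P a9@(0,4):R
t=3: a0@(0,3):P a1@(4,5):P a2@(4,5):P a4@(0,3):P a5@(0,4):R a6@(3,3):R a7@(0,3):P a9@(0,5):R
t=4: a0@(0,4):P a1@(0,5):P a2@(0,5):P a4@(0,4):P a6@(2,3):R a7@(0,4):P a9@(1,5):R

(0, 5)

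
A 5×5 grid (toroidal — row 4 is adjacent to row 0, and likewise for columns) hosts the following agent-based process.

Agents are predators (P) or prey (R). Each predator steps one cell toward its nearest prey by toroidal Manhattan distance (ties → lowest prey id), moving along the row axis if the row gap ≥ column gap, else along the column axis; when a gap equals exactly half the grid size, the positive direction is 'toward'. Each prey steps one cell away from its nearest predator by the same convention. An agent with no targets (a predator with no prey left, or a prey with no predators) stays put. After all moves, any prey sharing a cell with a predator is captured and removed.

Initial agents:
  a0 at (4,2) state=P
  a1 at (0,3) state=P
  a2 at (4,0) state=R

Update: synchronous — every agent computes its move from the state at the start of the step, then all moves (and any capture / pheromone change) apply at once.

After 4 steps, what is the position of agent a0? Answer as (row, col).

(2, 0)

t=1: a0@(4,1):P a1@(0,4):P a2@(4,4):R
t=2: a0@(4,0):P a1@(4,4):P a2@(3,4):R
t=3: a0@(3,0):P a1@(3,4):P a2@(2,4):R
t=4: a0@(2,0):P a1@(2,4):P a2@(1,4):R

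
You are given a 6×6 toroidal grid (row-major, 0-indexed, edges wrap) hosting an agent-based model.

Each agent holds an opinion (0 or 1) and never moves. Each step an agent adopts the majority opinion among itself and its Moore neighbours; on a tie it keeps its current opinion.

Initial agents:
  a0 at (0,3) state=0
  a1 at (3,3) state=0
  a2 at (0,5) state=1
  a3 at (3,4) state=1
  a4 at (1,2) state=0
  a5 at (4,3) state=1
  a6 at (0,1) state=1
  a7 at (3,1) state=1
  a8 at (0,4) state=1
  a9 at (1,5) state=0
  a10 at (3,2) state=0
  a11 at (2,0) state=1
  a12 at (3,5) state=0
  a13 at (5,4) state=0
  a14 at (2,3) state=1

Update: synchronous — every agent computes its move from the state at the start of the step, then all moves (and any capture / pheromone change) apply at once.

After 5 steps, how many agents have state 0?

2

t=1: a0@(0,3):0 a1@(3,3):1 a2@(0,5):1 a3@(3,4):1 a4@(1,2):0 a5@(4,3):0 a6@(0,1):1 a7@(3,1):1 a8@(0,4):0 a9@(1,5):1 a10@(3,2):1 a11@(2,0):1 a12@(3,5):1 a13@(5,4):1 a14@(2,3):0
t=2: a0@(0,3):0 a1@(3,3):1 a2@(0,5):1 a3@(3,4):1 a4@(1,2):0 a5@(4,3):1 a6@(0,1):1 a7@(3,1):1 a8@(0,4):1 a9@(1,5):1 a10@(3,2):1 a11@(2,0):1 a12@(3,5):1 a13@(5,4):0 a14@(2,3):1
t=3: a0@(0,3):0 a1@(3,3):1 a2@(0,5):1 a3@(3,4):1 a4@(1,2):0 a5@(4,3):1 a6@(0,1):1 a7@(3,1):1 a8@(0,4):1 a9@(1,5):1 a10@(3,2):1 a11@(2,0):1 a12@(3,5):1 a13@(5,4):1 a14@(2,3):1
t=4: (unchanged — steady state)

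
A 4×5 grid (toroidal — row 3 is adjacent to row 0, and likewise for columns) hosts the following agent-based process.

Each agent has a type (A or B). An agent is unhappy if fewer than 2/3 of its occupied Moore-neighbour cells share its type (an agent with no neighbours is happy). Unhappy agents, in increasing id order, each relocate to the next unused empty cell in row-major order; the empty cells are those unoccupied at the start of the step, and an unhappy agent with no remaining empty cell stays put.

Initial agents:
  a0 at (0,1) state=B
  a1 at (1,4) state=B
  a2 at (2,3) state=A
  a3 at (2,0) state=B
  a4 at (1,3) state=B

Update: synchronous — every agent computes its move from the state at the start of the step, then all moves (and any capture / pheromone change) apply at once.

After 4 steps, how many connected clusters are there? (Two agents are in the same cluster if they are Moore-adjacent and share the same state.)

2

t=1: a0@(0,1):B a1@(1,4):B a2@(0,0):A a3@(2,0):B a4@(0,2):B
t=2: a0@(0,3):B a1@(0,4):B a2@(1,0):A a3@(2,0):B a4@(0,2):B
t=3: a0@(0,3):B a1@(0,0):B a2@(0,1):A a3@(1,1):B a4@(0,2):B
t=4: a0@(0,3):B a1@(0,4):B a2@(1,0):A a3@(1,1):B a4@(0,2):B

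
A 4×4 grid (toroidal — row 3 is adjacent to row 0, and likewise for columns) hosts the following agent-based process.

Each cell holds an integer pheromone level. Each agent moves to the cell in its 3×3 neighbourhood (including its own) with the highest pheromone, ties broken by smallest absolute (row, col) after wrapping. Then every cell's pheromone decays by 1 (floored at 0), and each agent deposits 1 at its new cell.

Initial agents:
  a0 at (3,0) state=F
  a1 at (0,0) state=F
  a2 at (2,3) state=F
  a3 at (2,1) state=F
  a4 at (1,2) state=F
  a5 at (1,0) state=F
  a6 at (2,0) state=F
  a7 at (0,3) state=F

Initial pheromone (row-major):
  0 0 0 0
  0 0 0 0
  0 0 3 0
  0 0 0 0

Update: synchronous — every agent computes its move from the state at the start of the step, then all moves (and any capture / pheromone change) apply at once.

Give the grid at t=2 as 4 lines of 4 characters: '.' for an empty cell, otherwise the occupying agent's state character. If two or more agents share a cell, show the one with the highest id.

t=1: a0@(0,0) a1@(0,0) a2@(2,2) a3@(2,2) a4@(2,2) a5@(0,0) a6@(1,0) a7@(0,0) | pheromone: 4 0 0 0 / 1 0 0 0 / 0 0 5 0 / 0 0 0 0
t=2: a0@(0,0) a1@(0,0) a2@(2,2) a3@(2,2) a4@(2,2) a5@(0,0) a6@(0,0) a7@(0,0) | pheromone: 8 0 0 0 / 0 0 0 0 / 0 0 7 0 / 0 0 0 0

F...
....
..F.
....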